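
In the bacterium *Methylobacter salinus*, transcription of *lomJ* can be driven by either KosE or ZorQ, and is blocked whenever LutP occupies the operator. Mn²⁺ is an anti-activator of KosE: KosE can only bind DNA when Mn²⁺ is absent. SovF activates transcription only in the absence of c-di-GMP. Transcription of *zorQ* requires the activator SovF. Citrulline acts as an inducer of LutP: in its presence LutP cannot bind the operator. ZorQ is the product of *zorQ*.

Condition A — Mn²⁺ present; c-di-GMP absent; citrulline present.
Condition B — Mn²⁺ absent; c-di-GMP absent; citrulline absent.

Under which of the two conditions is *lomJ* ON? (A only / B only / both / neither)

Condition A:
Mn²⁺ is present, so KosE is inactive.
c-di-GMP is absent, so SovF is active.
No repressor is bound and SovF is active, so *zorQ* is transcribed.
So ZorQ is produced and active.
Citrulline is present, so LutP is inactive.
Activator ZorQ is present, so *lomJ* is transcribed.
→ *lomJ* is ON in A.
Condition B:
Mn²⁺ is absent, so KosE is active.
c-di-GMP is absent, so SovF is active.
No repressor is bound and SovF is active, so *zorQ* is transcribed.
So ZorQ is produced and active.
Citrulline is absent, so LutP is active.
With repressor LutP bound, *lomJ* is not transcribed.
→ *lomJ* is OFF in B.

A only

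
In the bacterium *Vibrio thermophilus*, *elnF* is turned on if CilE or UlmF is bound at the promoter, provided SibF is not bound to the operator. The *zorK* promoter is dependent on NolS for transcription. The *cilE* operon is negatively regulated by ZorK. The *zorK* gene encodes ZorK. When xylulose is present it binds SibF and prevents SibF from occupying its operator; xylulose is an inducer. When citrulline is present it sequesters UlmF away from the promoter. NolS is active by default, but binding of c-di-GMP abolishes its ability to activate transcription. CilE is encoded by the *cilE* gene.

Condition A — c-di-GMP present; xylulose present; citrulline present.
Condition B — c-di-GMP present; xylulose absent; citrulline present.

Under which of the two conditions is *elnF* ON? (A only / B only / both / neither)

Condition A:
c-di-GMP is present, so NolS is inactive.
Required activator NolS is absent, so *zorK* is not transcribed.
So ZorK is not produced.
With no repressor bound, *cilE* is transcribed.
So CilE is produced and active.
Xylulose is present, so SibF is inactive.
Citrulline is present, so UlmF is inactive.
Activator CilE is present, so *elnF* is transcribed.
→ *elnF* is ON in A.
Condition B:
c-di-GMP is present, so NolS is inactive.
Required activator NolS is absent, so *zorK* is not transcribed.
So ZorK is not produced.
With no repressor bound, *cilE* is transcribed.
So CilE is produced and active.
Xylulose is absent, so SibF is active.
Citrulline is present, so UlmF is inactive.
With repressor SibF bound, *elnF* is not transcribed.
→ *elnF* is OFF in B.

A only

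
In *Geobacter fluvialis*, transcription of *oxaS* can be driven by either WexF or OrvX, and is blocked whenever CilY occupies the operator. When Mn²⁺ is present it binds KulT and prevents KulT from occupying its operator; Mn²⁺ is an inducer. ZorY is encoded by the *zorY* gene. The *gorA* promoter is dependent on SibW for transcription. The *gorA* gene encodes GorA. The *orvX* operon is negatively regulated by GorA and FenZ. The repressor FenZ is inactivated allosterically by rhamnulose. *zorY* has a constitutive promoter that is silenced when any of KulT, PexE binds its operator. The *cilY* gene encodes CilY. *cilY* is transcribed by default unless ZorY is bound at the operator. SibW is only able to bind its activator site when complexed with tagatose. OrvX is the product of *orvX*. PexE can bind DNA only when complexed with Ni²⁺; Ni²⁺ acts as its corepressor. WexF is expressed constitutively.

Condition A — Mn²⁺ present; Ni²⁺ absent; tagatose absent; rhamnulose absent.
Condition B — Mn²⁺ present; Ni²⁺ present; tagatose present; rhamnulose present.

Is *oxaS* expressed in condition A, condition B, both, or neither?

A only

Condition A:
WexF is produced constitutively and is active.
Mn²⁺ is present, so KulT is inactive.
Ni²⁺ is absent, so PexE is inactive.
With no repressor bound, *zorY* is transcribed.
So ZorY is produced and active.
With repressor ZorY bound, *cilY* is not transcribed.
So CilY is not produced.
Tagatose is absent, so SibW is inactive.
Required activator SibW is absent, so *gorA* is not transcribed.
So GorA is not produced.
Rhamnulose is absent, so FenZ is active.
With repressor FenZ bound, *orvX* is not transcribed.
So OrvX is not produced.
Activator WexF is present, so *oxaS* is transcribed.
→ *oxaS* is ON in A.
Condition B:
WexF is produced constitutively and is active.
Mn²⁺ is present, so KulT is inactive.
Ni²⁺ is present, so PexE is active.
With repressor PexE bound, *zorY* is not transcribed.
So ZorY is not produced.
With no repressor bound, *cilY* is transcribed.
So CilY is produced and active.
Tagatose is present, so SibW is active.
No repressor is bound and SibW is active, so *gorA* is transcribed.
So GorA is produced and active.
Rhamnulose is present, so FenZ is inactive.
With repressor GorA bound, *orvX* is not transcribed.
So OrvX is not produced.
With repressor CilY bound, *oxaS* is not transcribed.
→ *oxaS* is OFF in B.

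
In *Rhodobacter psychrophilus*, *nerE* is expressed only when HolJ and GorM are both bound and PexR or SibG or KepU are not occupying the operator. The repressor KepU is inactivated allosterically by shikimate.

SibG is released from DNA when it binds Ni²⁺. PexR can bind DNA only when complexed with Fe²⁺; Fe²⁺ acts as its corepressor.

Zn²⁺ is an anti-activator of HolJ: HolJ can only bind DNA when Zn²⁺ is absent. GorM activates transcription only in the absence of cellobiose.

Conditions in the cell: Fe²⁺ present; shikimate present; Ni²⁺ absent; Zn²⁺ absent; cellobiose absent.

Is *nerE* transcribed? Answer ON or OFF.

Fe²⁺ is present, so PexR is active.
Zn²⁺ is absent, so HolJ is active.
Cellobiose is absent, so GorM is active.
Ni²⁺ is absent, so SibG is active.
Shikimate is present, so KepU is inactive.
With repressor PexR bound, *nerE* is not transcribed.

OFF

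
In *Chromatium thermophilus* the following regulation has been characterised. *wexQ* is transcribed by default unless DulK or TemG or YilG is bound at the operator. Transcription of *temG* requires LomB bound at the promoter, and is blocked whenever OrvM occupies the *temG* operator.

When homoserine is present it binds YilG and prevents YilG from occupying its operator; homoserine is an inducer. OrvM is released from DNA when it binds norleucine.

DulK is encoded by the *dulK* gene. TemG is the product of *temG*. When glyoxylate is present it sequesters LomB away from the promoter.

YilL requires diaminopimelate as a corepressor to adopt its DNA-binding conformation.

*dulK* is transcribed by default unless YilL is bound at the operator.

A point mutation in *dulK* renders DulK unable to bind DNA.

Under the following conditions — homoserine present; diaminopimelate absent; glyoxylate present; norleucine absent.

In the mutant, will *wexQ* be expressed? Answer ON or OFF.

DulK is non-functional in this strain, so it has no effect.
Norleucine is absent, so OrvM is active.
Glyoxylate is present, so LomB is inactive.
With repressor OrvM bound, *temG* is not transcribed.
So TemG is not produced.
Homoserine is present, so YilG is inactive.
With no repressor bound, *wexQ* is transcribed.

ON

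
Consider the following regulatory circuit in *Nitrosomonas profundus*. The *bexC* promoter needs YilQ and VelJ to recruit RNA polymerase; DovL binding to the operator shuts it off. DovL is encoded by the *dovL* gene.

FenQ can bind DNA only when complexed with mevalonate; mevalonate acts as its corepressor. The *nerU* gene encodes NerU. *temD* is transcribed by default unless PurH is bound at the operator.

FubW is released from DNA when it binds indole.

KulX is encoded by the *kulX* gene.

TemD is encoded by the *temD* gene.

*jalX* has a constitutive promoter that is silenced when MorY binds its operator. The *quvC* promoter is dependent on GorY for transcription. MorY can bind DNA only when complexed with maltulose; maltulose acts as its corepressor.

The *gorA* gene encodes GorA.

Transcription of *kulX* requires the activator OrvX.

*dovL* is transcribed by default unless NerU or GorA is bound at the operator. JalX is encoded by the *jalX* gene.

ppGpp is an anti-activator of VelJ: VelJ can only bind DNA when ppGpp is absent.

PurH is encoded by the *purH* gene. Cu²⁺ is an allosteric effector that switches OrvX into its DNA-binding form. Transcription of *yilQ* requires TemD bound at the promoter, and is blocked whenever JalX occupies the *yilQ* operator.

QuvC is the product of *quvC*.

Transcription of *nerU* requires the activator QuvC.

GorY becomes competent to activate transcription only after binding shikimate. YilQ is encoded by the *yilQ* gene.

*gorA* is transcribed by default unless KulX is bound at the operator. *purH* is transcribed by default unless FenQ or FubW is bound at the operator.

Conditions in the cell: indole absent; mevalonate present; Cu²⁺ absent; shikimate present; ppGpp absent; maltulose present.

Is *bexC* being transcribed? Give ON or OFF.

Mevalonate is present, so FenQ is active.
Indole is absent, so FubW is active.
With repressor FenQ bound, *purH* is not transcribed.
So PurH is not produced.
With no repressor bound, *temD* is transcribed.
So TemD is produced and active.
Maltulose is present, so MorY is active.
With repressor MorY bound, *jalX* is not transcribed.
So JalX is not produced.
No repressor is bound and TemD is active, so *yilQ* is transcribed.
So YilQ is produced and active.
Shikimate is present, so GorY is active.
No repressor is bound and GorY is active, so *quvC* is transcribed.
So QuvC is produced and active.
No repressor is bound and QuvC is active, so *nerU* is transcribed.
So NerU is produced and active.
Cu²⁺ is absent, so OrvX is inactive.
Required activator OrvX is absent, so *kulX* is not transcribed.
So KulX is not produced.
With no repressor bound, *gorA* is transcribed.
So GorA is produced and active.
With repressor NerU bound, *dovL* is not transcribed.
So DovL is not produced.
ppGpp is absent, so VelJ is active.
No repressor is bound and YilQ and VelJ are active, so *bexC* is transcribed.

ON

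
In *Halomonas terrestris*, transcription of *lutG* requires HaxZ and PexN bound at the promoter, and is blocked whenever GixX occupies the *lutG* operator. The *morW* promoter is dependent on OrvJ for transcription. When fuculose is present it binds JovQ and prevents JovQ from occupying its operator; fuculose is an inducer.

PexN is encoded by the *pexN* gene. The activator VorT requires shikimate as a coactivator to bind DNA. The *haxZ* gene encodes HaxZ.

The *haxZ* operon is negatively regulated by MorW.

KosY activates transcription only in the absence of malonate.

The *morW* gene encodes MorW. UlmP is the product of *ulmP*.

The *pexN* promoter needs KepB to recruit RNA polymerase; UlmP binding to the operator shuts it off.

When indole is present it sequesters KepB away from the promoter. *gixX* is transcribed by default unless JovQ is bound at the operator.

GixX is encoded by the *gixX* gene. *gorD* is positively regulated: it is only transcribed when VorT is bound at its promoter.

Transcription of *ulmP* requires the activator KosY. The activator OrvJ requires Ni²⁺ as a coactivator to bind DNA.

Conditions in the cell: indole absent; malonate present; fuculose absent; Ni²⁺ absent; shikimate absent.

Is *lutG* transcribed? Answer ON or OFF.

Fuculose is absent, so JovQ is active.
With repressor JovQ bound, *gixX* is not transcribed.
So GixX is not produced.
Ni²⁺ is absent, so OrvJ is inactive.
Required activator OrvJ is absent, so *morW* is not transcribed.
So MorW is not produced.
With no repressor bound, *haxZ* is transcribed.
So HaxZ is produced and active.
Malonate is present, so KosY is inactive.
Required activator KosY is absent, so *ulmP* is not transcribed.
So UlmP is not produced.
Indole is absent, so KepB is active.
No repressor is bound and KepB is active, so *pexN* is transcribed.
So PexN is produced and active.
No repressor is bound and HaxZ and PexN are active, so *lutG* is transcribed.

ON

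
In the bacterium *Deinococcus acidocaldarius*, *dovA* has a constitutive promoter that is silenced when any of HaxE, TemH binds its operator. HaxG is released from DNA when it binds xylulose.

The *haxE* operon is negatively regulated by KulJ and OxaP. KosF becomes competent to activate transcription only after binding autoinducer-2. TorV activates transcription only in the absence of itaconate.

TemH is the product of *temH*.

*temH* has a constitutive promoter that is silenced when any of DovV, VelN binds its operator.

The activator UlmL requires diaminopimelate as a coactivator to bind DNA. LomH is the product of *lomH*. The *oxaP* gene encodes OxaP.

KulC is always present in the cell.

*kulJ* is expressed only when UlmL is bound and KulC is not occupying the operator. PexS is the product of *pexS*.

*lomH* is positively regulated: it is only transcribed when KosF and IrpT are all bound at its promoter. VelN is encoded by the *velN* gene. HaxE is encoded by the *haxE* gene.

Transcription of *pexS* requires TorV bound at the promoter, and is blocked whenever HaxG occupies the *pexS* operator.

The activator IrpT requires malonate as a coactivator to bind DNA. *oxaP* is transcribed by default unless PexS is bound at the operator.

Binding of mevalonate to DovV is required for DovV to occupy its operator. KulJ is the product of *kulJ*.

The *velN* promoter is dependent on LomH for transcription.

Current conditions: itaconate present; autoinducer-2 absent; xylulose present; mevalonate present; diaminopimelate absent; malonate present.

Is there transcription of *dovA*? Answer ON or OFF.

ON

Diaminopimelate is absent, so UlmL is inactive.
KulC is produced constitutively and is active.
With repressor KulC bound, *kulJ* is not transcribed.
So KulJ is not produced.
Xylulose is present, so HaxG is inactive.
Itaconate is present, so TorV is inactive.
Required activator TorV is absent, so *pexS* is not transcribed.
So PexS is not produced.
With no repressor bound, *oxaP* is transcribed.
So OxaP is produced and active.
With repressor OxaP bound, *haxE* is not transcribed.
So HaxE is not produced.
Mevalonate is present, so DovV is active.
Autoinducer-2 is absent, so KosF is inactive.
Malonate is present, so IrpT is active.
Required activator KosF is absent, so *lomH* is not transcribed.
So LomH is not produced.
Required activator LomH is absent, so *velN* is not transcribed.
So VelN is not produced.
With repressor DovV bound, *temH* is not transcribed.
So TemH is not produced.
With no repressor bound, *dovA* is transcribed.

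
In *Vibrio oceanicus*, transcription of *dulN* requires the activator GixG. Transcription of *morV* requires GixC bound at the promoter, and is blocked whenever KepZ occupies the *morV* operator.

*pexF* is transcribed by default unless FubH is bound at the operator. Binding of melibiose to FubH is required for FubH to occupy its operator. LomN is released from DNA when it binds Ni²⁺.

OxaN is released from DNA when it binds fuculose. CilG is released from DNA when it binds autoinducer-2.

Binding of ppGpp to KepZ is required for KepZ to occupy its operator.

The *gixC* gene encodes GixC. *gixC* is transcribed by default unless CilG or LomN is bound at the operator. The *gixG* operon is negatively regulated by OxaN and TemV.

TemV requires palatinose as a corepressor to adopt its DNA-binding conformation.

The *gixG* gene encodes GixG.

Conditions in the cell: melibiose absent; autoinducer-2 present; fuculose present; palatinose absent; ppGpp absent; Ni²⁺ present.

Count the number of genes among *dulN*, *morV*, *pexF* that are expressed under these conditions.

3

Fuculose is present, so OxaN is inactive.
Palatinose is absent, so TemV is inactive.
With no repressor bound, *gixG* is transcribed.
So GixG is produced and active.
No repressor is bound and GixG is active, so *dulN* is transcribed.
→ *dulN* is ON.
Autoinducer-2 is present, so CilG is inactive.
Ni²⁺ is present, so LomN is inactive.
With no repressor bound, *gixC* is transcribed.
So GixC is produced and active.
ppGpp is absent, so KepZ is inactive.
No repressor is bound and GixC is active, so *morV* is transcribed.
→ *morV* is ON.
Melibiose is absent, so FubH is inactive.
With no repressor bound, *pexF* is transcribed.
→ *pexF* is ON.
3 of the 3 genes are transcribed.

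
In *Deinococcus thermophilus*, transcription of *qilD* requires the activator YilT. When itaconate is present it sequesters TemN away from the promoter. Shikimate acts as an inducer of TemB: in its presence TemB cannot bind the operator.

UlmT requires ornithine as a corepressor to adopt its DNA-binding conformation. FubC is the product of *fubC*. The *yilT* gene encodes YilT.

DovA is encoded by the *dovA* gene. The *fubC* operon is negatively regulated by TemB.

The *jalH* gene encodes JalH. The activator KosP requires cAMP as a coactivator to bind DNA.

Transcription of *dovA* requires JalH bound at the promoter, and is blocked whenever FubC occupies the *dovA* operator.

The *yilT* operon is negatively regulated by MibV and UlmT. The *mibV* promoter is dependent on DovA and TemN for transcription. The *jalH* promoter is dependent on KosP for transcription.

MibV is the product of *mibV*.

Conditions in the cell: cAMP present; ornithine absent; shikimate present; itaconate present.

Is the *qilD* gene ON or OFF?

ON

Shikimate is present, so TemB is inactive.
With no repressor bound, *fubC* is transcribed.
So FubC is produced and active.
cAMP is present, so KosP is active.
No repressor is bound and KosP is active, so *jalH* is transcribed.
So JalH is produced and active.
With repressor FubC bound, *dovA* is not transcribed.
So DovA is not produced.
Itaconate is present, so TemN is inactive.
Required activator DovA is absent, so *mibV* is not transcribed.
So MibV is not produced.
Ornithine is absent, so UlmT is inactive.
With no repressor bound, *yilT* is transcribed.
So YilT is produced and active.
No repressor is bound and YilT is active, so *qilD* is transcribed.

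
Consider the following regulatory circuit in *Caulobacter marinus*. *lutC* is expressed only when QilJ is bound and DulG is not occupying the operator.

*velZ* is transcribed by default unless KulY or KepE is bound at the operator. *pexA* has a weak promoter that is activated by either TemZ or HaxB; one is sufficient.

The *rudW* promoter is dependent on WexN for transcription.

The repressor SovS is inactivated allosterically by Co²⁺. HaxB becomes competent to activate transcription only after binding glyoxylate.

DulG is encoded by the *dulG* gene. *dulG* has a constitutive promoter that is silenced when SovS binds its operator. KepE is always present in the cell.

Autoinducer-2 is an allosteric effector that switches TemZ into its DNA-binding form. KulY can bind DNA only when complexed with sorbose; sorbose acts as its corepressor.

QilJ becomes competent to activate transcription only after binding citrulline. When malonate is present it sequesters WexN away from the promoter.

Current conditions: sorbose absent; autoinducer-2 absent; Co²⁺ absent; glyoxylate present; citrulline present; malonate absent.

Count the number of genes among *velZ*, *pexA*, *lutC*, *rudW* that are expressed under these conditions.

Sorbose is absent, so KulY is inactive.
KepE is produced constitutively and is active.
With repressor KepE bound, *velZ* is not transcribed.
→ *velZ* is OFF.
Autoinducer-2 is absent, so TemZ is inactive.
Glyoxylate is present, so HaxB is active.
Activator HaxB is present, so *pexA* is transcribed.
→ *pexA* is ON.
Citrulline is present, so QilJ is active.
Co²⁺ is absent, so SovS is active.
With repressor SovS bound, *dulG* is not transcribed.
So DulG is not produced.
No repressor is bound and QilJ is active, so *lutC* is transcribed.
→ *lutC* is ON.
Malonate is absent, so WexN is active.
No repressor is bound and WexN is active, so *rudW* is transcribed.
→ *rudW* is ON.
3 of the 4 genes are transcribed.

3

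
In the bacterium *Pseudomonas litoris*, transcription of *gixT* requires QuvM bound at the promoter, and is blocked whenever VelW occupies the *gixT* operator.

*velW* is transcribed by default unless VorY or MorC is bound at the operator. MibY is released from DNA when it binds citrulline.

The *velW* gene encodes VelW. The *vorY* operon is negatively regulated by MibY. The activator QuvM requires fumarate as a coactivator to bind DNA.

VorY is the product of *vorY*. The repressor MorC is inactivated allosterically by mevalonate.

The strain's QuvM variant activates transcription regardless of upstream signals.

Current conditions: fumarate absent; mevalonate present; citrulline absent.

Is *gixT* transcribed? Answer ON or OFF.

OFF

Citrulline is absent, so MibY is active.
With repressor MibY bound, *vorY* is not transcribed.
So VorY is not produced.
Mevalonate is present, so MorC is inactive.
With no repressor bound, *velW* is transcribed.
So VelW is produced and active.
QuvM is constitutively active in this strain.
With repressor VelW bound, *gixT* is not transcribed.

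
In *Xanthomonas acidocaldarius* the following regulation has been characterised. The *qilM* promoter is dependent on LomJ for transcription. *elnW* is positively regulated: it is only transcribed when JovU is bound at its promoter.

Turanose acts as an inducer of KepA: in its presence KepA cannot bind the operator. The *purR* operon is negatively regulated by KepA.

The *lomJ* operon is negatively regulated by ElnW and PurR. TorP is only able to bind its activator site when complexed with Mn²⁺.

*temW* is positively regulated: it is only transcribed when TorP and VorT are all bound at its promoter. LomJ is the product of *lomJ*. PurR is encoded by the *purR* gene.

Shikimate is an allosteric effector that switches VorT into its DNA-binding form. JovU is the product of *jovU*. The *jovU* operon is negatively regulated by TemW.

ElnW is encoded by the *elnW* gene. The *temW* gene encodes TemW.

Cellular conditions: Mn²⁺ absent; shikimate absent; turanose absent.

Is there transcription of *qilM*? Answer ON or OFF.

OFF

Mn²⁺ is absent, so TorP is inactive.
Shikimate is absent, so VorT is inactive.
Required activator TorP is absent, so *temW* is not transcribed.
So TemW is not produced.
With no repressor bound, *jovU* is transcribed.
So JovU is produced and active.
No repressor is bound and JovU is active, so *elnW* is transcribed.
So ElnW is produced and active.
Turanose is absent, so KepA is active.
With repressor KepA bound, *purR* is not transcribed.
So PurR is not produced.
With repressor ElnW bound, *lomJ* is not transcribed.
So LomJ is not produced.
Required activator LomJ is absent, so *qilM* is not transcribed.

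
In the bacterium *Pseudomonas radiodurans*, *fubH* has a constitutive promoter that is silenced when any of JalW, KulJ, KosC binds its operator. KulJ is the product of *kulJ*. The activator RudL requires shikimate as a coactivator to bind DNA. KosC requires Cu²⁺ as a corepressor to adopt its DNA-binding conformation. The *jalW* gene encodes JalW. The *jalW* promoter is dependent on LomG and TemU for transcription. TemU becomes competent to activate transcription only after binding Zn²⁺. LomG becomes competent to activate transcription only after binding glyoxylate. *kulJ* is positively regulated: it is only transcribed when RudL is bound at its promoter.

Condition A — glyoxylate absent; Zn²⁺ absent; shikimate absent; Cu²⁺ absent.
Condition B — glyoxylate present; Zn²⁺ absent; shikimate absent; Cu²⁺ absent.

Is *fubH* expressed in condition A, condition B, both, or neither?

Condition A:
Glyoxylate is absent, so LomG is inactive.
Zn²⁺ is absent, so TemU is inactive.
Required activator LomG is absent, so *jalW* is not transcribed.
So JalW is not produced.
Shikimate is absent, so RudL is inactive.
Required activator RudL is absent, so *kulJ* is not transcribed.
So KulJ is not produced.
Cu²⁺ is absent, so KosC is inactive.
With no repressor bound, *fubH* is transcribed.
→ *fubH* is ON in A.
Condition B:
Glyoxylate is present, so LomG is active.
Zn²⁺ is absent, so TemU is inactive.
Required activator TemU is absent, so *jalW* is not transcribed.
So JalW is not produced.
Shikimate is absent, so RudL is inactive.
Required activator RudL is absent, so *kulJ* is not transcribed.
So KulJ is not produced.
Cu²⁺ is absent, so KosC is inactive.
With no repressor bound, *fubH* is transcribed.
→ *fubH* is ON in B.

both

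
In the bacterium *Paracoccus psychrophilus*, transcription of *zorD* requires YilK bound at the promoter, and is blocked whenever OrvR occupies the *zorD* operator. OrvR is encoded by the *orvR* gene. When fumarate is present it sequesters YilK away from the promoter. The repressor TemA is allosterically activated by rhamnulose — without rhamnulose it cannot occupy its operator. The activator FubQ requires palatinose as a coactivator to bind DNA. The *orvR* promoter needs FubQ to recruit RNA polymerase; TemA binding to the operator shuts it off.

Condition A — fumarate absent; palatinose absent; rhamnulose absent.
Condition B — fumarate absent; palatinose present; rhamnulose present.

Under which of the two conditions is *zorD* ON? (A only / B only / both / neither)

Condition A:
Fumarate is absent, so YilK is active.
Palatinose is absent, so FubQ is inactive.
Rhamnulose is absent, so TemA is inactive.
Required activator FubQ is absent, so *orvR* is not transcribed.
So OrvR is not produced.
No repressor is bound and YilK is active, so *zorD* is transcribed.
→ *zorD* is ON in A.
Condition B:
Fumarate is absent, so YilK is active.
Palatinose is present, so FubQ is active.
Rhamnulose is present, so TemA is active.
With repressor TemA bound, *orvR* is not transcribed.
So OrvR is not produced.
No repressor is bound and YilK is active, so *zorD* is transcribed.
→ *zorD* is ON in B.

both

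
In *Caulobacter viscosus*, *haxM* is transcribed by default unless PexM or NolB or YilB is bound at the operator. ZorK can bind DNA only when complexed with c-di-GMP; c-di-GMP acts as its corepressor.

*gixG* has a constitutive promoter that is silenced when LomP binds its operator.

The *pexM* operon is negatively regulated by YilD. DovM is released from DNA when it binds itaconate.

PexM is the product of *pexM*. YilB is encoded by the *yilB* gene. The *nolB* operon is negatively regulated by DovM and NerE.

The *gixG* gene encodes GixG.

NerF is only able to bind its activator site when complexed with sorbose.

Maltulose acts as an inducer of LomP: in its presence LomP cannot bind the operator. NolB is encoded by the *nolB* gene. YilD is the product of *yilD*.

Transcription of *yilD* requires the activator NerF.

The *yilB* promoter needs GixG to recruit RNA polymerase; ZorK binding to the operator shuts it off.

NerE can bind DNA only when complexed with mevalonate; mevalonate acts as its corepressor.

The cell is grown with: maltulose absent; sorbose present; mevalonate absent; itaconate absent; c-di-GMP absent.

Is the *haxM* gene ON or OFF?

Sorbose is present, so NerF is active.
No repressor is bound and NerF is active, so *yilD* is transcribed.
So YilD is produced and active.
With repressor YilD bound, *pexM* is not transcribed.
So PexM is not produced.
Itaconate is absent, so DovM is active.
Mevalonate is absent, so NerE is inactive.
With repressor DovM bound, *nolB* is not transcribed.
So NolB is not produced.
c-di-GMP is absent, so ZorK is inactive.
Maltulose is absent, so LomP is active.
With repressor LomP bound, *gixG* is not transcribed.
So GixG is not produced.
Required activator GixG is absent, so *yilB* is not transcribed.
So YilB is not produced.
With no repressor bound, *haxM* is transcribed.

ON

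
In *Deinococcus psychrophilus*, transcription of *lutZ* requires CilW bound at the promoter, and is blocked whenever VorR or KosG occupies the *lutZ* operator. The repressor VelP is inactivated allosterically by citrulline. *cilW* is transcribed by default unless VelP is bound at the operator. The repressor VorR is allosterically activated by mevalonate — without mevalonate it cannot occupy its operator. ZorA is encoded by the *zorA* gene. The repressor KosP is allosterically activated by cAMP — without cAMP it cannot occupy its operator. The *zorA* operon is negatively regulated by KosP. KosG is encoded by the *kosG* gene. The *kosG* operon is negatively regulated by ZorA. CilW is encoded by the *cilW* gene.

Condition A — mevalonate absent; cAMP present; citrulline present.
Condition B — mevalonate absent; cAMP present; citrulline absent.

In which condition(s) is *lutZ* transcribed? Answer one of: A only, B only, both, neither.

neither

Condition A:
Mevalonate is absent, so VorR is inactive.
cAMP is present, so KosP is active.
With repressor KosP bound, *zorA* is not transcribed.
So ZorA is not produced.
With no repressor bound, *kosG* is transcribed.
So KosG is produced and active.
Citrulline is present, so VelP is inactive.
With no repressor bound, *cilW* is transcribed.
So CilW is produced and active.
With repressor KosG bound, *lutZ* is not transcribed.
→ *lutZ* is OFF in A.
Condition B:
Mevalonate is absent, so VorR is inactive.
cAMP is present, so KosP is active.
With repressor KosP bound, *zorA* is not transcribed.
So ZorA is not produced.
With no repressor bound, *kosG* is transcribed.
So KosG is produced and active.
Citrulline is absent, so VelP is active.
With repressor VelP bound, *cilW* is not transcribed.
So CilW is not produced.
With repressor KosG bound, *lutZ* is not transcribed.
→ *lutZ* is OFF in B.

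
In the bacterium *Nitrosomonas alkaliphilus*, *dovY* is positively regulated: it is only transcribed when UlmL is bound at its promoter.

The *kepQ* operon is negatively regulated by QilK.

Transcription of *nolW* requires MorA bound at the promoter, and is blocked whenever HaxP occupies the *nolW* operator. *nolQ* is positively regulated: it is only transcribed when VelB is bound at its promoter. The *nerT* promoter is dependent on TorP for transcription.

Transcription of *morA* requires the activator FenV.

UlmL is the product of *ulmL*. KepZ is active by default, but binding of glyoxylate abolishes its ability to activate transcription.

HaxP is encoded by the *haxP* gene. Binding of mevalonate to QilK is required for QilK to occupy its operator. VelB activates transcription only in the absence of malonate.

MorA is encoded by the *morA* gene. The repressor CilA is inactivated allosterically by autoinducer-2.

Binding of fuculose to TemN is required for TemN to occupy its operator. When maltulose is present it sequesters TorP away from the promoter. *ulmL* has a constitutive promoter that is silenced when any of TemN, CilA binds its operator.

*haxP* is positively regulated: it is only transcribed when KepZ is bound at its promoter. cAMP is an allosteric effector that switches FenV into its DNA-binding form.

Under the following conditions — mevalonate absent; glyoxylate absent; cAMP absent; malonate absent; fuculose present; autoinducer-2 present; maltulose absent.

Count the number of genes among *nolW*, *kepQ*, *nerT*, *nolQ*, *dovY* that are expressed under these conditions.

cAMP is absent, so FenV is inactive.
Required activator FenV is absent, so *morA* is not transcribed.
So MorA is not produced.
Glyoxylate is absent, so KepZ is active.
No repressor is bound and KepZ is active, so *haxP* is transcribed.
So HaxP is produced and active.
With repressor HaxP bound, *nolW* is not transcribed.
→ *nolW* is OFF.
Mevalonate is absent, so QilK is inactive.
With no repressor bound, *kepQ* is transcribed.
→ *kepQ* is ON.
Maltulose is absent, so TorP is active.
No repressor is bound and TorP is active, so *nerT* is transcribed.
→ *nerT* is ON.
Malonate is absent, so VelB is active.
No repressor is bound and VelB is active, so *nolQ* is transcribed.
→ *nolQ* is ON.
Fuculose is present, so TemN is active.
Autoinducer-2 is present, so CilA is inactive.
With repressor TemN bound, *ulmL* is not transcribed.
So UlmL is not produced.
Required activator UlmL is absent, so *dovY* is not transcribed.
→ *dovY* is OFF.
3 of the 5 genes are transcribed.

3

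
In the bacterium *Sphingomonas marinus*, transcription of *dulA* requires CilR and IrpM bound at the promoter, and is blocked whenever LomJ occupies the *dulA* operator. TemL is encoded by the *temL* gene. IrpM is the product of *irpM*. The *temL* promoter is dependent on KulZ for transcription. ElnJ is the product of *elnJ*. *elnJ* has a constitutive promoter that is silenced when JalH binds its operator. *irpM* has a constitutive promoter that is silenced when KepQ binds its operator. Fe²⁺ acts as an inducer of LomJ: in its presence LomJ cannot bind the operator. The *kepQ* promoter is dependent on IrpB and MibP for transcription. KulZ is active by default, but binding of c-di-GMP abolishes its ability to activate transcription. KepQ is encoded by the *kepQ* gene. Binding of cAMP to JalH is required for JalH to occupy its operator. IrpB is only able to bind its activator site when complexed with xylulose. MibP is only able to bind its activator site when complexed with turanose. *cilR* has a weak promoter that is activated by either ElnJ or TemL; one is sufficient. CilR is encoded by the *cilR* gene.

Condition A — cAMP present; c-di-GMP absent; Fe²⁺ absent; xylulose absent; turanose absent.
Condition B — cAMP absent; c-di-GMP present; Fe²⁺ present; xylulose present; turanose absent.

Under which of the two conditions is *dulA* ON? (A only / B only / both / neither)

B only

Condition A:
cAMP is present, so JalH is active.
With repressor JalH bound, *elnJ* is not transcribed.
So ElnJ is not produced.
c-di-GMP is absent, so KulZ is active.
No repressor is bound and KulZ is active, so *temL* is transcribed.
So TemL is produced and active.
Activator TemL is present, so *cilR* is transcribed.
So CilR is produced and active.
Fe²⁺ is absent, so LomJ is active.
Xylulose is absent, so IrpB is inactive.
Turanose is absent, so MibP is inactive.
Required activator IrpB is absent, so *kepQ* is not transcribed.
So KepQ is not produced.
With no repressor bound, *irpM* is transcribed.
So IrpM is produced and active.
With repressor LomJ bound, *dulA* is not transcribed.
→ *dulA* is OFF in A.
Condition B:
cAMP is absent, so JalH is inactive.
With no repressor bound, *elnJ* is transcribed.
So ElnJ is produced and active.
c-di-GMP is present, so KulZ is inactive.
Required activator KulZ is absent, so *temL* is not transcribed.
So TemL is not produced.
Activator ElnJ is present, so *cilR* is transcribed.
So CilR is produced and active.
Fe²⁺ is present, so LomJ is inactive.
Xylulose is present, so IrpB is active.
Turanose is absent, so MibP is inactive.
Required activator MibP is absent, so *kepQ* is not transcribed.
So KepQ is not produced.
With no repressor bound, *irpM* is transcribed.
So IrpM is produced and active.
No repressor is bound and CilR and IrpM are active, so *dulA* is transcribed.
→ *dulA* is ON in B.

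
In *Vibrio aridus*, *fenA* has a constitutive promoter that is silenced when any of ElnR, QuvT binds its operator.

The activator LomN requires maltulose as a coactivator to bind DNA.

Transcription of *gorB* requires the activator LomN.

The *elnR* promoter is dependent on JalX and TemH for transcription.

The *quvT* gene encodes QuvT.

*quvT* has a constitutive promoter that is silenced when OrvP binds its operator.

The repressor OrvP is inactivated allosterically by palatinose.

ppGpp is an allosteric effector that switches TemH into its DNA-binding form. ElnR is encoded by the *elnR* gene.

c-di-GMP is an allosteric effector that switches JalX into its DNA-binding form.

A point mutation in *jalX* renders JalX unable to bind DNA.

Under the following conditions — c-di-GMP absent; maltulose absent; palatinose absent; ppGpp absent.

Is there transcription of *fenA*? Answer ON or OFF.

JalX is non-functional in this strain, so it has no effect.
ppGpp is absent, so TemH is inactive.
Required activator JalX is absent, so *elnR* is not transcribed.
So ElnR is not produced.
Palatinose is absent, so OrvP is active.
With repressor OrvP bound, *quvT* is not transcribed.
So QuvT is not produced.
With no repressor bound, *fenA* is transcribed.

ON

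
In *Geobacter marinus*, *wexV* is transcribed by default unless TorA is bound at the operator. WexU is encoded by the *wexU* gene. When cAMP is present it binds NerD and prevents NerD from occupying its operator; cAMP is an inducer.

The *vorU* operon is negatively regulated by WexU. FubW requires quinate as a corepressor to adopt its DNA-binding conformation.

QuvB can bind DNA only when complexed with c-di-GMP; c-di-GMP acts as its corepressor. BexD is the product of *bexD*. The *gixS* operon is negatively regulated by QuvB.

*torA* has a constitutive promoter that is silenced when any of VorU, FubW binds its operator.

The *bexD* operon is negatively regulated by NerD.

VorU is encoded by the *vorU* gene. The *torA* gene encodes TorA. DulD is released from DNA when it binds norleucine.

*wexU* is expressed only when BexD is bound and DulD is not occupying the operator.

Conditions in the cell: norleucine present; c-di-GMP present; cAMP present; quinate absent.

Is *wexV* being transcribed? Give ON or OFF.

OFF

cAMP is present, so NerD is inactive.
With no repressor bound, *bexD* is transcribed.
So BexD is produced and active.
Norleucine is present, so DulD is inactive.
No repressor is bound and BexD is active, so *wexU* is transcribed.
So WexU is produced and active.
With repressor WexU bound, *vorU* is not transcribed.
So VorU is not produced.
Quinate is absent, so FubW is inactive.
With no repressor bound, *torA* is transcribed.
So TorA is produced and active.
With repressor TorA bound, *wexV* is not transcribed.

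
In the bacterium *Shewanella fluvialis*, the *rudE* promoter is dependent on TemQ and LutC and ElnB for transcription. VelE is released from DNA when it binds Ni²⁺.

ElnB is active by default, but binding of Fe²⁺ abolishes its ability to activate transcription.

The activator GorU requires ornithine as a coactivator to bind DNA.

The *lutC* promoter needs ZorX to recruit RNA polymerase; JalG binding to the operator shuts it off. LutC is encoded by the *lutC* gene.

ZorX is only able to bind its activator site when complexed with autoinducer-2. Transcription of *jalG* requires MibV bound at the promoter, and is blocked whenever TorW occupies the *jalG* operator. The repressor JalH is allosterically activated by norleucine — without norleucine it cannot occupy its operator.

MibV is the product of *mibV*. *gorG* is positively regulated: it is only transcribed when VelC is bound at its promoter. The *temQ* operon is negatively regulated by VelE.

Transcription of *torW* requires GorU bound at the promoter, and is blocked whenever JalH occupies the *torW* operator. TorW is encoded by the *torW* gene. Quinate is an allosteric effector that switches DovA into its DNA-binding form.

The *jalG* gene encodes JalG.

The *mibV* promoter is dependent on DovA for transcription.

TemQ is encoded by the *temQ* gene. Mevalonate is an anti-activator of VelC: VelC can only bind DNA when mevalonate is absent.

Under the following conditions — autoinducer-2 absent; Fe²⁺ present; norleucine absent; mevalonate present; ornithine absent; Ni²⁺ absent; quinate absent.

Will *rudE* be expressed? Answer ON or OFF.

Ni²⁺ is absent, so VelE is active.
With repressor VelE bound, *temQ* is not transcribed.
So TemQ is not produced.
Quinate is absent, so DovA is inactive.
Required activator DovA is absent, so *mibV* is not transcribed.
So MibV is not produced.
Ornithine is absent, so GorU is inactive.
Norleucine is absent, so JalH is inactive.
Required activator GorU is absent, so *torW* is not transcribed.
So TorW is not produced.
Required activator MibV is absent, so *jalG* is not transcribed.
So JalG is not produced.
Autoinducer-2 is absent, so ZorX is inactive.
Required activator ZorX is absent, so *lutC* is not transcribed.
So LutC is not produced.
Fe²⁺ is present, so ElnB is inactive.
Required activator TemQ is absent, so *rudE* is not transcribed.

OFF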